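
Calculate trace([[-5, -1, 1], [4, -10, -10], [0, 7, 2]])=diagonal: (-5) + (-10) + 2
= -13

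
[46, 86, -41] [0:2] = [46, 86]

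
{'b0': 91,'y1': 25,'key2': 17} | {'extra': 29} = {'b0': 91, 'y1': 25, 'key2': 17, 'extra': 29}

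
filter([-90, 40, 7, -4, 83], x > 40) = [83]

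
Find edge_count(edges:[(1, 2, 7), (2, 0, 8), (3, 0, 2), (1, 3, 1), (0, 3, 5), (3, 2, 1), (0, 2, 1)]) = 7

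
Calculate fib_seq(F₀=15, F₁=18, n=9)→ [15, 18, 33, 51, 84, 135, 219, 354, 573]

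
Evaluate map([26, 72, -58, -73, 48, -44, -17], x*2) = 26*2=52, 72*2=144, -58*2=-116, -73*2=-146, 48*2=96, -44*2=-88, -17*2=-34
= [52, 144, -116, -146, 96, -88, -34]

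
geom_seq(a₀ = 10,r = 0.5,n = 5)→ [10.0, 5.0, 2.5, 1.25, 0.625]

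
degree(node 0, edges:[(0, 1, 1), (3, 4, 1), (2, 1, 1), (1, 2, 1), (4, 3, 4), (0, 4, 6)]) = 2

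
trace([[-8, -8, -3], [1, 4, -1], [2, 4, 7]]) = diagonal: (-8) + 4 + 7
= 3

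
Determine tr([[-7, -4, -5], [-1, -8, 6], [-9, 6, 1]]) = -14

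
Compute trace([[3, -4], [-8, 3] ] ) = 6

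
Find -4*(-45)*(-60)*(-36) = 388800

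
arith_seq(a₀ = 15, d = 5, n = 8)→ a_0 = 15 + 0*5 = 15
a_1 = 15 + 1*5 = 20
a_2 = 15 + 2*5 = 25
...
= [15, 20, 25, 30, 35, 40, 45, 50]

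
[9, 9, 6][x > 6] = [9, 9]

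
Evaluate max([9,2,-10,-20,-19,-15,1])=9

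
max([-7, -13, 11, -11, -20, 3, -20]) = 11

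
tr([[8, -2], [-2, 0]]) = 8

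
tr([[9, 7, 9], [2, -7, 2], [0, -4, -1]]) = 1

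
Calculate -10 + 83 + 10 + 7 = 90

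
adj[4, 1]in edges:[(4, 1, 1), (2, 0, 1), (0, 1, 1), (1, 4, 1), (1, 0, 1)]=1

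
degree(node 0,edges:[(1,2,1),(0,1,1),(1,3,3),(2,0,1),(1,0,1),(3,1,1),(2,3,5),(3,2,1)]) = incident: (0,1), (2,0), (1,0)
= 3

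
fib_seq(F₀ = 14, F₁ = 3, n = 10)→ [14, 3, 17, 20, 37, 57, 94, 151, 245, 396]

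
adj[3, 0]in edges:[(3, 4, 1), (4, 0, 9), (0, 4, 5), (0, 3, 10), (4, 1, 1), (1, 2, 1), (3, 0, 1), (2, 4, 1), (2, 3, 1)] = 1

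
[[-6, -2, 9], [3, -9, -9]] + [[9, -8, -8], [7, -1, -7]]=[[3, -10, 1], [10, -10, -16]]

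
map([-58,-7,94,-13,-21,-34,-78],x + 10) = -58+10=-48, -7+10=3, 94+10=104, -13+10=-3, -21+10=-11, -34+10=-24, -78+10=-68
= [-48, 3, 104, -3, -11, -24, -68]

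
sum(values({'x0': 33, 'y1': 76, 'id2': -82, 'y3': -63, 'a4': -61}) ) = 33 + 76 + (-82) + (-63) + (-61)
= -97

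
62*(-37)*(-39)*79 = 7067814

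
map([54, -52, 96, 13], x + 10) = 54+10=64, -52+10=-42, 96+10=106, 13+10=23
= [64, -42, 106, 23]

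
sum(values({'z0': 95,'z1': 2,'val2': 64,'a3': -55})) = 106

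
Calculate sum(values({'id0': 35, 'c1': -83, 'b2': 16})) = -32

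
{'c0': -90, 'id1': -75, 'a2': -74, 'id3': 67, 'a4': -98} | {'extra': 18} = {'c0': -90, 'id1': -75, 'a2': -74, 'id3': 67, 'a4': -98, 'extra': 18}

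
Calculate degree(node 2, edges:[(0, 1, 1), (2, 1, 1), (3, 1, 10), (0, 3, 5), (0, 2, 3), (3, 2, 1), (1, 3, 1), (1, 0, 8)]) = 3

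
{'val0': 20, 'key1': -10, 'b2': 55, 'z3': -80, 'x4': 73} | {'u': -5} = {'val0': 20, 'key1': -10, 'b2': 55, 'z3': -80, 'x4': 73, 'u': -5}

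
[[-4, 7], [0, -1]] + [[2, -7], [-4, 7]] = [[-2, 0], [-4, 6]]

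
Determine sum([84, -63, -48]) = 84 + (-63) + (-48)
= -27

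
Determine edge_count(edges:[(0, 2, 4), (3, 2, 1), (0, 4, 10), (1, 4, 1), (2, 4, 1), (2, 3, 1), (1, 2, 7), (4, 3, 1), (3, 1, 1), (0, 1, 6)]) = 10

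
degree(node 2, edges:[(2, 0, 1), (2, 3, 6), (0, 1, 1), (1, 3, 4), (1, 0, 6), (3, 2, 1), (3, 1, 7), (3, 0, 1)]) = 3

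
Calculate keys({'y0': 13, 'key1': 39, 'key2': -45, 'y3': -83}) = ['y0', 'key1', 'key2', 'y3']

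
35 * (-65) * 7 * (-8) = 127400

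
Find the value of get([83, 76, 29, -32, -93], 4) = -93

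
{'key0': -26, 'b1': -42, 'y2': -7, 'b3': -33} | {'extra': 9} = {'key0': -26, 'b1': -42, 'y2': -7, 'b3': -33, 'extra': 9}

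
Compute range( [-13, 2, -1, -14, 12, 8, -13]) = 26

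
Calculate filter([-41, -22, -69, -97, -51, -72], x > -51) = keep x where x > -51: -41✓, -22✓, -69✗, -97✗, -51✗, -72✗
= [-41, -22]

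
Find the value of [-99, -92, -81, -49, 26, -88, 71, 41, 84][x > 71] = keep x where x > 71: -99✗, -92✗, -81✗, -49✗, 26✗, -88✗, 71✗, 41✗, 84✓
= [84]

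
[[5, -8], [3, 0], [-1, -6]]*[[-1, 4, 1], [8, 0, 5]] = [[-69, 20, -35], [-3, 12, 3], [-47, -4, -31]]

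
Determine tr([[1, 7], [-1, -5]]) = diagonal: 1 + (-5)
= -4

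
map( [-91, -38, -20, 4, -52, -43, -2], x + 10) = -91+10=-81, -38+10=-28, -20+10=-10, 4+10=14, -52+10=-42, -43+10=-33, -2+10=8
= [-81, -28, -10, 14, -42, -33, 8]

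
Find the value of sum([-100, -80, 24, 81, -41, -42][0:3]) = -156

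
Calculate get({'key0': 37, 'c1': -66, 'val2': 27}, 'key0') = 37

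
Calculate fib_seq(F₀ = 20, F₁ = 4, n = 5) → [20, 4, 24, 28, 52]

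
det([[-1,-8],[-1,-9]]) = (-1)*(-9) - (-8)*(-1)
= 1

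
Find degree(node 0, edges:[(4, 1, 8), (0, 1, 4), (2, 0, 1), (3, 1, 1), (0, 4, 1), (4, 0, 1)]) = 4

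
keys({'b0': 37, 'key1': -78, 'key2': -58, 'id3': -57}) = ['b0', 'key1', 'key2', 'id3']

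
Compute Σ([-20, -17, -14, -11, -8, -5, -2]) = -77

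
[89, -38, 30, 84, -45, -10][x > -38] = [89, 30, 84, -10]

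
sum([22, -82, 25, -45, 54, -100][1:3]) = -57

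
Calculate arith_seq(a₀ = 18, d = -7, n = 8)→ a_0 = 18 + 0*-7 = 18
a_1 = 18 + 1*-7 = 11
a_2 = 18 + 2*-7 = 4
...
= [18, 11, 4, -3, -10, -17, -24, -31]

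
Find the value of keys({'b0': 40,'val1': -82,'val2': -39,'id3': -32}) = ['b0', 'val1', 'val2', 'id3']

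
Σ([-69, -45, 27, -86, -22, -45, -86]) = (-69) + (-45) + 27 + (-86) + (-22) + (-45) + (-86)
= -326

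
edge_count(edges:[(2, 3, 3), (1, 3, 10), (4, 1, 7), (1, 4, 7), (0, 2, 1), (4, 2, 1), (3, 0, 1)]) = 7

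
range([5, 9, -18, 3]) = 27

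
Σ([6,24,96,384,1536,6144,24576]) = 32766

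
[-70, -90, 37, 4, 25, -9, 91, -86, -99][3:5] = [4, 25]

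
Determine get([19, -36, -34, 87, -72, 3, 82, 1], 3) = 87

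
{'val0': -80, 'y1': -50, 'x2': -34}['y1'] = -50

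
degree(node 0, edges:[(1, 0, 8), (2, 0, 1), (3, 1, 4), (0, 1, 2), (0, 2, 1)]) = incident: (1,0), (2,0), (0,1), (0,2)
= 4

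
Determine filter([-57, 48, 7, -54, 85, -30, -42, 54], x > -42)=keep x where x > -42: -57✗, 48✓, 7✓, -54✗, 85✓, -30✓, -42✗, 54✓
= [48, 7, 85, -30, 54]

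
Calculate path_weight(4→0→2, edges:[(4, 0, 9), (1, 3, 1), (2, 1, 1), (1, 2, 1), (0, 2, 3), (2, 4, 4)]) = w(4→0)=9 + w(0→2)=3
= 12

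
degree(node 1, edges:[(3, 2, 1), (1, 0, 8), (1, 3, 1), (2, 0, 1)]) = 2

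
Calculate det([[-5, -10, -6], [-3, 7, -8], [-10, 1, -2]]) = (1)*(-5)*det([[7, -8], [1, -2]]) + (-1)*(-10)*det([[-3, -8], [-10, -2]]) + (1)*(-6)*det([[-3, 7], [-10, 1]])
= 30 + -740 + -402
= -1112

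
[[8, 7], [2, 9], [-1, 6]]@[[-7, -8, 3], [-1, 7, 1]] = C[0][0] = (8)*(-7) + (7)*(-1) = -63
C[0][1] = (8)*(-8) + (7)*(7) = -15
C[0][2] = (8)*(3) + (7)*(1) = 31
C[1][0] = (2)*(-7) + (9)*(-1) = -23
C[1][1] = (2)*(-8) + (9)*(7) = 47
C[1][2] = (2)*(3) + (9)*(1) = 15
... (3 more cells)
= [[-63, -15, 31], [-23, 47, 15], [1, 50, 3]]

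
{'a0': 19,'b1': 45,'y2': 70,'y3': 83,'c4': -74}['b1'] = 45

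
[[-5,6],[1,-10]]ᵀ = [[-5, 1], [6, -10]]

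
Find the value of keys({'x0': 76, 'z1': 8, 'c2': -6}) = ['x0', 'z1', 'c2']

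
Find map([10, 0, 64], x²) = [100, 0, 4096]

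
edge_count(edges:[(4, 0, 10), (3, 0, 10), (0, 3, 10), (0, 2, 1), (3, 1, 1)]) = 5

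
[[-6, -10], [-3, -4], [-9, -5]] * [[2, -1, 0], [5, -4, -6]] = [[-62, 46, 60], [-26, 19, 24], [-43, 29, 30]]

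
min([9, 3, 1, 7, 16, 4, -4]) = -4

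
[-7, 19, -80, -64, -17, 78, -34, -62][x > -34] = keep x where x > -34: -7✓, 19✓, -80✗, -64✗, -17✓, 78✓, -34✗, -62✗
= [-7, 19, -17, 78]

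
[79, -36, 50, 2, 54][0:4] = [79, -36, 50, 2]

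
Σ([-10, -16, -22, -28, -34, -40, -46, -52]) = -248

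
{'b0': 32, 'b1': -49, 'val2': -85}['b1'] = -49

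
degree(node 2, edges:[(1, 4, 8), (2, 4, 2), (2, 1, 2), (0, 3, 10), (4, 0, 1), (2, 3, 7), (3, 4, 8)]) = incident: (2,4), (2,1), (2,3)
= 3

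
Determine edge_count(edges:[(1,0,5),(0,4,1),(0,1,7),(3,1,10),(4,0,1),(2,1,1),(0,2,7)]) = 7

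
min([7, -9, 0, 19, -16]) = -16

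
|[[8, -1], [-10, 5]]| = (8)*(5) - (-1)*(-10)
= 30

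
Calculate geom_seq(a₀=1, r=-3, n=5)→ a_0 = 1*(-3)^0 = 1
a_1 = 1*(-3)^1 = -3
a_2 = 1*(-3)^2 = 9
...
= [1, -3, 9, -27, 81]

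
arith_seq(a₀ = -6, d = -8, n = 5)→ a_0 = -6 + 0*-8 = -6
a_1 = -6 + 1*-8 = -14
a_2 = -6 + 2*-8 = -22
...
= [-6, -14, -22, -30, -38]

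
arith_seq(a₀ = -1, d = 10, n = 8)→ [-1, 9, 19, 29, 39, 49, 59, 69]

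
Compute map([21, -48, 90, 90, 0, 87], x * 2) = [42, -96, 180, 180, 0, 174]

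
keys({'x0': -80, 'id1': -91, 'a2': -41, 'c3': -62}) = ['x0', 'id1', 'a2', 'c3']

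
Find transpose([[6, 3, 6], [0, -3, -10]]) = [[6, 0], [3, -3], [6, -10]]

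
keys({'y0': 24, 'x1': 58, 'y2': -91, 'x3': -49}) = ['y0', 'x1', 'y2', 'x3']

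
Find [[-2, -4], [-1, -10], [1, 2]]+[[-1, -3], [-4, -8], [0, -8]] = [[-3, -7], [-5, -18], [1, -6]]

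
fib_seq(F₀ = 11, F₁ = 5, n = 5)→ [11, 5, 16, 21, 37]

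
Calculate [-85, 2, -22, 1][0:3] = [-85, 2, -22]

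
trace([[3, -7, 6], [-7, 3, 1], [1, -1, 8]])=diagonal: 3 + 3 + 8
= 14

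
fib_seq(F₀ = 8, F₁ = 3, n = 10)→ F_2 = F_1 + F_0 = 11
F_3 = F_2 + F_1 = 14
F_4 = F_3 + F_2 = 25
...
= [8, 3, 11, 14, 25, 39, 64, 103, 167, 270]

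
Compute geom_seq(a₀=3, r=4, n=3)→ a_0 = 3*4^0 = 3
a_1 = 3*4^1 = 12
a_2 = 3*4^2 = 48
= [3, 12, 48]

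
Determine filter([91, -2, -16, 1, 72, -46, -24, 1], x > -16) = [91, -2, 1, 72, 1]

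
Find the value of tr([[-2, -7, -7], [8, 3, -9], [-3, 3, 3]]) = 4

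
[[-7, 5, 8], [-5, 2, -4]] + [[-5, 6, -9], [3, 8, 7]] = [[-12, 11, -1], [-2, 10, 3]]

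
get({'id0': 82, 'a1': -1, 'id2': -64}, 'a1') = -1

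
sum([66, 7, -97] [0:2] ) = 73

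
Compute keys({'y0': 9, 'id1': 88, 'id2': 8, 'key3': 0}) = ['y0', 'id1', 'id2', 'key3']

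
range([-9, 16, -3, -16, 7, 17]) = 33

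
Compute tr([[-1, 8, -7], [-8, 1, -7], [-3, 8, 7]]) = 7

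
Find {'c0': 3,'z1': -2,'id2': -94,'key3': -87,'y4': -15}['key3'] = -87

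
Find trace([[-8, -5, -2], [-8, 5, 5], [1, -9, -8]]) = diagonal: (-8) + 5 + (-8)
= -11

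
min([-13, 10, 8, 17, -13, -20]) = -20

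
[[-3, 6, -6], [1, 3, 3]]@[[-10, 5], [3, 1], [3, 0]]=C[0][0] = (-3)*(-10) + (6)*(3) + (-6)*(3) = 30
C[0][1] = (-3)*(5) + (6)*(1) + (-6)*(0) = -9
C[1][0] = (1)*(-10) + (3)*(3) + (3)*(3) = 8
C[1][1] = (1)*(5) + (3)*(1) + (3)*(0) = 8
= [[30, -9], [8, 8]]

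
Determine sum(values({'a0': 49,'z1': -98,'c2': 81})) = 32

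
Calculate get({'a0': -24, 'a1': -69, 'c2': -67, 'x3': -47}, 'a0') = -24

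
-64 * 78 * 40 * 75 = -14976000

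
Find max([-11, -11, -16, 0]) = 0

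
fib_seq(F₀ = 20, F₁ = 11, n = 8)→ F_2 = F_1 + F_0 = 31
F_3 = F_2 + F_1 = 42
F_4 = F_3 + F_2 = 73
...
= [20, 11, 31, 42, 73, 115, 188, 303]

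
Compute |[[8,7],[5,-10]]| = -115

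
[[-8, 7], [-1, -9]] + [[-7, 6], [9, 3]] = [[-15, 13], [8, -6]]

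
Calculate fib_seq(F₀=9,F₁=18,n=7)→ [9, 18, 27, 45, 72, 117, 189]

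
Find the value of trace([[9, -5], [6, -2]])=diagonal: 9 + (-2)
= 7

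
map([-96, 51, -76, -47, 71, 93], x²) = (-96)²=9216, (51)²=2601, (-76)²=5776, (-47)²=2209, (71)²=5041, (93)²=8649
= [9216, 2601, 5776, 2209, 5041, 8649]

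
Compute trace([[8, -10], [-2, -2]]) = diagonal: 8 + (-2)
= 6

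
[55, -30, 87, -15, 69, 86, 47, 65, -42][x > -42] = keep x where x > -42: 55✓, -30✓, 87✓, -15✓, 69✓, 86✓, 47✓, 65✓, -42✗
= [55, -30, 87, -15, 69, 86, 47, 65]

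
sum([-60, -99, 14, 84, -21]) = -82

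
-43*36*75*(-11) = 1277100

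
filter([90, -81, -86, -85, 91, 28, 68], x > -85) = [90, -81, 91, 28, 68]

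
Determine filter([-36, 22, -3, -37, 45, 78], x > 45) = [78]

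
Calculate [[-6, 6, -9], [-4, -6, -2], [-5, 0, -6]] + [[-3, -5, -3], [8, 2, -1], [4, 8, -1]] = [[-9, 1, -12], [4, -4, -3], [-1, 8, -7]]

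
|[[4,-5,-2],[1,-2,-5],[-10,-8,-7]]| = (1)*(4)*det([[-2, -5], [-8, -7]]) + (-1)*(-5)*det([[1, -5], [-10, -7]]) + (1)*(-2)*det([[1, -2], [-10, -8]])
= -104 + -285 + 56
= -333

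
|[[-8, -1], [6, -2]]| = 22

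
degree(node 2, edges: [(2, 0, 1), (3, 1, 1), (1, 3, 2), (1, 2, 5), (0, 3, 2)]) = 2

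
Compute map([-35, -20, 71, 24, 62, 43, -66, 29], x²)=[1225, 400, 5041, 576, 3844, 1849, 4356, 841]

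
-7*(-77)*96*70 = 3622080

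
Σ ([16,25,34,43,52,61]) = 16 + 25 + 34 + 43 + 52 + 61
= 231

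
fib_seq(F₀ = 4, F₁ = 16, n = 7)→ [4, 16, 20, 36, 56, 92, 148]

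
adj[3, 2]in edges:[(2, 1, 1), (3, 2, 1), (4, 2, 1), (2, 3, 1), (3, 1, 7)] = 1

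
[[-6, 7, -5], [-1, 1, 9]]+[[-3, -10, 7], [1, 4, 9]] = [[-9, -3, 2], [0, 5, 18]]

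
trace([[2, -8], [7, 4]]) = 6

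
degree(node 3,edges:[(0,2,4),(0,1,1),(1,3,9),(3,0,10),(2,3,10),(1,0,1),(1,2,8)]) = incident: (1,3), (3,0), (2,3)
= 3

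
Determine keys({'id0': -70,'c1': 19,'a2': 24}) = ['id0', 'c1', 'a2']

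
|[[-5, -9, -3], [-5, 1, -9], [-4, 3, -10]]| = (1)*(-5)*det([[1, -9], [3, -10]]) + (-1)*(-9)*det([[-5, -9], [-4, -10]]) + (1)*(-3)*det([[-5, 1], [-4, 3]])
= -85 + 126 + 33
= 74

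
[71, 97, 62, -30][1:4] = [97, 62, -30]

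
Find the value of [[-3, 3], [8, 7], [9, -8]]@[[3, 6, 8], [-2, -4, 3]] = [[-15, -30, -15], [10, 20, 85], [43, 86, 48]]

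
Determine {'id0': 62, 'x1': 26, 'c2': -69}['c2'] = -69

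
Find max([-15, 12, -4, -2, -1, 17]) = 17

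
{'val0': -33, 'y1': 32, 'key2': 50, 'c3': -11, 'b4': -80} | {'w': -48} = {'val0': -33, 'y1': 32, 'key2': 50, 'c3': -11, 'b4': -80, 'w': -48}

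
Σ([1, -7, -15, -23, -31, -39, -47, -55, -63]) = 1 + (-7) + (-15) + (-23) + (-31) + (-39) + (-47) + (-55) + (-63)
= -279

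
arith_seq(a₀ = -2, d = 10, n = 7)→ a_0 = -2 + 0*10 = -2
a_1 = -2 + 1*10 = 8
a_2 = -2 + 2*10 = 18
...
= [-2, 8, 18, 28, 38, 48, 58]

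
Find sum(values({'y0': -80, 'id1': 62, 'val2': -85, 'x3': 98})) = (-80) + 62 + (-85) + 98
= -5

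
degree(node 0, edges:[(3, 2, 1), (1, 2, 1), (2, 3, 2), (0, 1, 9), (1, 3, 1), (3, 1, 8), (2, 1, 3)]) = incident: (0,1)
= 1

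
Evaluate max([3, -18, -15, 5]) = 5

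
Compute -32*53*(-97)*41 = 6744992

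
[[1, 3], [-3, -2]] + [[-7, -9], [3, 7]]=[[-6, -6], [0, 5]]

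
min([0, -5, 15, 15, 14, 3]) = -5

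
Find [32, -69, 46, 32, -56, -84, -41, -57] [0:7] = [32, -69, 46, 32, -56, -84, -41]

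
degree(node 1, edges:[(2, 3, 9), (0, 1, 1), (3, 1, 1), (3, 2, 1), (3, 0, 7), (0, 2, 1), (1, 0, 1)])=3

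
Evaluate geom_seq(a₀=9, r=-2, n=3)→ [9, -18, 36]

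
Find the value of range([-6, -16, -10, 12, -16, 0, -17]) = 29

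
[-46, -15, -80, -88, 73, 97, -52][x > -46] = [-15, 73, 97]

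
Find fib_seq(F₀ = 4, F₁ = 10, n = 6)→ [4, 10, 14, 24, 38, 62]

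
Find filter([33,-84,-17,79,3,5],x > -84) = [33, -17, 79, 3, 5]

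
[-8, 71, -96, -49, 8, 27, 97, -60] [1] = 71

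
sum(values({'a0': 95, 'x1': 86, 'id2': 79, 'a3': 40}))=95 + 86 + 79 + 40
= 300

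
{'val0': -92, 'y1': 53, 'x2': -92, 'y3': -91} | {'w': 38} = {'val0': -92, 'y1': 53, 'x2': -92, 'y3': -91, 'w': 38}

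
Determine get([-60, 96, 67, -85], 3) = -85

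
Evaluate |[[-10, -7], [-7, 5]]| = (-10)*(5) - (-7)*(-7)
= -99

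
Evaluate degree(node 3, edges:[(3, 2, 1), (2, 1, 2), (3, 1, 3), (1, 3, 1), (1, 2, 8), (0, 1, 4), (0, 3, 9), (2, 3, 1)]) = 5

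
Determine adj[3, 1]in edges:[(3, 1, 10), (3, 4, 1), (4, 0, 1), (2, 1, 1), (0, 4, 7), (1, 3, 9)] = 10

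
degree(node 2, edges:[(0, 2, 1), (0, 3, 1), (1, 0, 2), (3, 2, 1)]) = incident: (0,2), (3,2)
= 2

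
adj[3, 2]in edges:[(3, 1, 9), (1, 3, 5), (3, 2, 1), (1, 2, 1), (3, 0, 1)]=1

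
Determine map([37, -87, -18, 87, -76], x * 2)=[74, -174, -36, 174, -152]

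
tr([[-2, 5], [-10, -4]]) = -6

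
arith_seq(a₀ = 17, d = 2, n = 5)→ a_0 = 17 + 0*2 = 17
a_1 = 17 + 1*2 = 19
a_2 = 17 + 2*2 = 21
...
= [17, 19, 21, 23, 25]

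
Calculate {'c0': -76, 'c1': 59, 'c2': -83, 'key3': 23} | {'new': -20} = {'c0': -76, 'c1': 59, 'c2': -83, 'key3': 23, 'new': -20}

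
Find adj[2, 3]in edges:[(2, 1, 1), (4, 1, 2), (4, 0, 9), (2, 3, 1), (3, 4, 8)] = 1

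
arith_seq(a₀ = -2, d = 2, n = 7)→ a_0 = -2 + 0*2 = -2
a_1 = -2 + 1*2 = 0
a_2 = -2 + 2*2 = 2
...
= [-2, 0, 2, 4, 6, 8, 10]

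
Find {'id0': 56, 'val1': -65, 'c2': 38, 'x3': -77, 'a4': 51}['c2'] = 38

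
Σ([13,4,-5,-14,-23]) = -25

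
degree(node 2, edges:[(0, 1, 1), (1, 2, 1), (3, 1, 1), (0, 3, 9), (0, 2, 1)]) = incident: (1,2), (0,2)
= 2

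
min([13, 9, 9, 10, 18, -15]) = -15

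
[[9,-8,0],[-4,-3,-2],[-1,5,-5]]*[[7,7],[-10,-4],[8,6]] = [[143, 95], [-14, -28], [-97, -57]]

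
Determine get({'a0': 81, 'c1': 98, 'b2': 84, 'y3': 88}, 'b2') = 84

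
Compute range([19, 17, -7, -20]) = 39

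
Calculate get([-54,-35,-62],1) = -35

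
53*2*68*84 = 605472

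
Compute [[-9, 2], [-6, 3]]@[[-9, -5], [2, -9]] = [[85, 27], [60, 3]]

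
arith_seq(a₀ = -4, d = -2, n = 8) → a_0 = -4 + 0*-2 = -4
a_1 = -4 + 1*-2 = -6
a_2 = -4 + 2*-2 = -8
...
= [-4, -6, -8, -10, -12, -14, -16, -18]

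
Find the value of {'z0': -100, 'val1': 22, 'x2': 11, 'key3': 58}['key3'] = 58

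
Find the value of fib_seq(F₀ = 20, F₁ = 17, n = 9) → F_2 = F_1 + F_0 = 37
F_3 = F_2 + F_1 = 54
F_4 = F_3 + F_2 = 91
...
= [20, 17, 37, 54, 91, 145, 236, 381, 617]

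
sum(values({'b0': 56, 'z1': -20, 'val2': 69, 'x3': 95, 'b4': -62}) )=56 + (-20) + 69 + 95 + (-62)
= 138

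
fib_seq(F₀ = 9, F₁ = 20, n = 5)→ [9, 20, 29, 49, 78]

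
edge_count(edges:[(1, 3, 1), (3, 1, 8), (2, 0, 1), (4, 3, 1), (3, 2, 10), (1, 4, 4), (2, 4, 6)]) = 7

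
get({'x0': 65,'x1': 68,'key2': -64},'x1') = 68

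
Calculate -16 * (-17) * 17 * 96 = 443904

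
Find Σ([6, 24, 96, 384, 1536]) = 6 + 24 + 96 + 384 + 1536
= 2046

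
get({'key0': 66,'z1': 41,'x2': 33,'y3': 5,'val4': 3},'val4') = 3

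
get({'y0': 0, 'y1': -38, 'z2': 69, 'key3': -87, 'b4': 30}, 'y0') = 0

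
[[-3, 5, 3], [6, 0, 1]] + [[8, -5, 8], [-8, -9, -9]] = [[5, 0, 11], [-2, -9, -8]]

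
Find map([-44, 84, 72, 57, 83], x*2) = [-88, 168, 144, 114, 166]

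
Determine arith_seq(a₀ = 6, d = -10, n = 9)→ [6, -4, -14, -24, -34, -44, -54, -64, -74]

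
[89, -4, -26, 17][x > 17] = [89]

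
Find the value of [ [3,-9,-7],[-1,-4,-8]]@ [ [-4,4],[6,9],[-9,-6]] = C[0][0] = (3)*(-4) + (-9)*(6) + (-7)*(-9) = -3
C[0][1] = (3)*(4) + (-9)*(9) + (-7)*(-6) = -27
C[1][0] = (-1)*(-4) + (-4)*(6) + (-8)*(-9) = 52
C[1][1] = (-1)*(4) + (-4)*(9) + (-8)*(-6) = 8
= [[-3, -27], [52, 8]]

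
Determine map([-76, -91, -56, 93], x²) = (-76)²=5776, (-91)²=8281, (-56)²=3136, (93)²=8649
= [5776, 8281, 3136, 8649]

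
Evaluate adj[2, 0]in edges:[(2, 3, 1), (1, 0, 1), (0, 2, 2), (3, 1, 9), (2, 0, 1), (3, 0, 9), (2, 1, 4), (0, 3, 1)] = 1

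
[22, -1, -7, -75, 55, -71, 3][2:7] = [-7, -75, 55, -71, 3]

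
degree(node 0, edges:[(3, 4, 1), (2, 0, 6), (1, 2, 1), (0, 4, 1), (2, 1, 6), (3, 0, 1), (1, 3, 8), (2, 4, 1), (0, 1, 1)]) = incident: (2,0), (0,4), (3,0), (0,1)
= 4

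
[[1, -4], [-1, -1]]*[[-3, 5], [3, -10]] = C[0][0] = (1)*(-3) + (-4)*(3) = -15
C[0][1] = (1)*(5) + (-4)*(-10) = 45
C[1][0] = (-1)*(-3) + (-1)*(3) = 0
C[1][1] = (-1)*(5) + (-1)*(-10) = 5
= [[-15, 45], [0, 5]]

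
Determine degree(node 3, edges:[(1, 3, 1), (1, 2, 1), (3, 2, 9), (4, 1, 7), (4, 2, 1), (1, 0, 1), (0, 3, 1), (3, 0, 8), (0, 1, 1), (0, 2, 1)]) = 4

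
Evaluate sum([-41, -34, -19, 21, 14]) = -59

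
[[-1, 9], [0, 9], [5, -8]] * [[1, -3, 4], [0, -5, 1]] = [[-1, -42, 5], [0, -45, 9], [5, 25, 12]]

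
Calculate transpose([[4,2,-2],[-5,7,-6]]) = [[4, -5], [2, 7], [-2, -6]]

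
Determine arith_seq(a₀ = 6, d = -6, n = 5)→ a_0 = 6 + 0*-6 = 6
a_1 = 6 + 1*-6 = 0
a_2 = 6 + 2*-6 = -6
...
= [6, 0, -6, -12, -18]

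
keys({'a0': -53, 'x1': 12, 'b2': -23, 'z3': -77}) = ['a0', 'x1', 'b2', 'z3']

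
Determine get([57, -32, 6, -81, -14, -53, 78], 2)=6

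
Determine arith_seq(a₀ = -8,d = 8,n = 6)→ [-8, 0, 8, 16, 24, 32]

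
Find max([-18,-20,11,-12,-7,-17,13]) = 13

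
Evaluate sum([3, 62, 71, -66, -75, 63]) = 3 + 62 + 71 + (-66) + (-75) + 63
= 58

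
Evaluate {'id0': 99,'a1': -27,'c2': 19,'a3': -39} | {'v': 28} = {'id0': 99, 'a1': -27, 'c2': 19, 'a3': -39, 'v': 28}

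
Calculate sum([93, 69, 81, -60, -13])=170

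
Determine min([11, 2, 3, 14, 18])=2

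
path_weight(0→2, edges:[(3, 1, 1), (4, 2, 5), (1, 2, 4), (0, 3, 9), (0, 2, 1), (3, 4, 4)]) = w(0→2)=1
= 1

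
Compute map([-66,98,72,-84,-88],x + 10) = [-56, 108, 82, -74, -78]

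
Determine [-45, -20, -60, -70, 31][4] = 31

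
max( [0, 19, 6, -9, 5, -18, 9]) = 19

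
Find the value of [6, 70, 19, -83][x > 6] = [70, 19]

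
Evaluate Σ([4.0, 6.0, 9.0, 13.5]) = 4.0 + 6.0 + 9.0 + 13.5
= 32.5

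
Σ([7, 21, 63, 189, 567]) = 7 + 21 + 63 + 189 + 567
= 847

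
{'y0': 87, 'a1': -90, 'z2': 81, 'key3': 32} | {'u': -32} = {'y0': 87, 'a1': -90, 'z2': 81, 'key3': 32, 'u': -32}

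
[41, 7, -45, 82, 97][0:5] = [41, 7, -45, 82, 97]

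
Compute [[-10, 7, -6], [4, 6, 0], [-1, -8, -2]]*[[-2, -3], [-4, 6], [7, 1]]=[[-50, 66], [-32, 24], [20, -47]]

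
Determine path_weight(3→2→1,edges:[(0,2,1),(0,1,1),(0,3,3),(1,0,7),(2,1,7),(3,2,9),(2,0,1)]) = w(3→2)=9 + w(2→1)=7
= 16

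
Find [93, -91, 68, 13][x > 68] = keep x where x > 68: 93✓, -91✗, 68✗, 13✗
= [93]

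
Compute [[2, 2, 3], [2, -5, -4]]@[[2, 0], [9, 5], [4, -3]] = [[34, 1], [-57, -13]]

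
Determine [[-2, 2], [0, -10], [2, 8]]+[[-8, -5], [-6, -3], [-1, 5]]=[[-10, -3], [-6, -13], [1, 13]]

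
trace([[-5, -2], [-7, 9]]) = diagonal: (-5) + 9
= 4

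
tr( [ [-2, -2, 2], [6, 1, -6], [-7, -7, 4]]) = 3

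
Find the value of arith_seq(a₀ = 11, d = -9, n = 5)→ a_0 = 11 + 0*-9 = 11
a_1 = 11 + 1*-9 = 2
a_2 = 11 + 2*-9 = -7
...
= [11, 2, -7, -16, -25]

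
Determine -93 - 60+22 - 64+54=-141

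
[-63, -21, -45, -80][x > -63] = [-21, -45]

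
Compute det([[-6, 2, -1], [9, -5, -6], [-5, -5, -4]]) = 262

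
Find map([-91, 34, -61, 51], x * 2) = -91*2=-182, 34*2=68, -61*2=-122, 51*2=102
= [-182, 68, -122, 102]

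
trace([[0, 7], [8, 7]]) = 7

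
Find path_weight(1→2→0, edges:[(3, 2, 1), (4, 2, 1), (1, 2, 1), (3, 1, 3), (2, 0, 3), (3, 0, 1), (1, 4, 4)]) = 4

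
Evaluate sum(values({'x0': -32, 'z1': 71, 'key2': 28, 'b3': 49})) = (-32) + 71 + 28 + 49
= 116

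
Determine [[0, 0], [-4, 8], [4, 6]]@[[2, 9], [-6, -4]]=[[0, 0], [-56, -68], [-28, 12]]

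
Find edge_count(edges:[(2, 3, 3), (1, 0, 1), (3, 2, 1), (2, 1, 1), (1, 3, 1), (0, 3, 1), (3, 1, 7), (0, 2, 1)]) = 8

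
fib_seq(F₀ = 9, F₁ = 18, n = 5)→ [9, 18, 27, 45, 72]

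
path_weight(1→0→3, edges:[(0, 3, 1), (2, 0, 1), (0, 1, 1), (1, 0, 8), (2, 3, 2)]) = w(1→0)=8 + w(0→3)=1
= 9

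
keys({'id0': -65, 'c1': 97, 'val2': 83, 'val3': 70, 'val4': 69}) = ['id0', 'c1', 'val2', 'val3', 'val4']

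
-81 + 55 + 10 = -16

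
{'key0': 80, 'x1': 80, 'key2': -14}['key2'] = -14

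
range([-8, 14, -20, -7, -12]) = 34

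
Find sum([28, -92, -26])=28 + (-92) + (-26)
= -90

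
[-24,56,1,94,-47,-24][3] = 94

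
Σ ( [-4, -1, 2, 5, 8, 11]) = (-4) + (-1) + 2 + 5 + 8 + 11
= 21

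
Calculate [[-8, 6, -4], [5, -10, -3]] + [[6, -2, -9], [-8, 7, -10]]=[[-2, 4, -13], [-3, -3, -13]]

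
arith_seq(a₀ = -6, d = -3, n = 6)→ [-6, -9, -12, -15, -18, -21]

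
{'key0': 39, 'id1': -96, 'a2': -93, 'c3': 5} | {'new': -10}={'key0': 39, 'id1': -96, 'a2': -93, 'c3': 5, 'new': -10}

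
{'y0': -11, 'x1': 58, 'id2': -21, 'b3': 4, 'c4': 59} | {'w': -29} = {'y0': -11, 'x1': 58, 'id2': -21, 'b3': 4, 'c4': 59, 'w': -29}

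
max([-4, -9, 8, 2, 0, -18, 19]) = 19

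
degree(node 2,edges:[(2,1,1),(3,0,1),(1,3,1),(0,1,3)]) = 1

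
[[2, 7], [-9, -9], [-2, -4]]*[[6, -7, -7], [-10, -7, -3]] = C[0][0] = (2)*(6) + (7)*(-10) = -58
C[0][1] = (2)*(-7) + (7)*(-7) = -63
C[0][2] = (2)*(-7) + (7)*(-3) = -35
C[1][0] = (-9)*(6) + (-9)*(-10) = 36
C[1][1] = (-9)*(-7) + (-9)*(-7) = 126
C[1][2] = (-9)*(-7) + (-9)*(-3) = 90
... (3 more cells)
= [[-58, -63, -35], [36, 126, 90], [28, 42, 26]]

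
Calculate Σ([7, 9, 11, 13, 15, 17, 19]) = 91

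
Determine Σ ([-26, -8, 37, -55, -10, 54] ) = -8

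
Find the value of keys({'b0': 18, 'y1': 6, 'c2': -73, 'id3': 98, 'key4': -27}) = ['b0', 'y1', 'c2', 'id3', 'key4']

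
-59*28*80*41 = -5418560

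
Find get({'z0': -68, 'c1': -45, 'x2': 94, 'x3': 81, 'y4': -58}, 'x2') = 94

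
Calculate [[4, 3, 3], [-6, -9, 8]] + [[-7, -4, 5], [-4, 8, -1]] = [[-3, -1, 8], [-10, -1, 7]]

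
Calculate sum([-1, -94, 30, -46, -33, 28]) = (-1) + (-94) + 30 + (-46) + (-33) + 28
= -116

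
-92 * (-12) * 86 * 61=5791584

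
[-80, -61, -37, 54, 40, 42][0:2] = [-80, -61]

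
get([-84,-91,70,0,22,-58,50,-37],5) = -58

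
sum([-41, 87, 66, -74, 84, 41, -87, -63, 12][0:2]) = 46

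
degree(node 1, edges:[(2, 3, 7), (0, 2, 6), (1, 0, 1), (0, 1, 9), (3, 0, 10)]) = incident: (1,0), (0,1)
= 2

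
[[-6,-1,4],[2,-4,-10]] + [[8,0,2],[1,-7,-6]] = [[2, -1, 6], [3, -11, -16]]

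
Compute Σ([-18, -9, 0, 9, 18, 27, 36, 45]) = 108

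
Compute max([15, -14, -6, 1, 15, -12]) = 15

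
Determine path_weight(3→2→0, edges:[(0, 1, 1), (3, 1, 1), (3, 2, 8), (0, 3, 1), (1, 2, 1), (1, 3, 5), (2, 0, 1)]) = 9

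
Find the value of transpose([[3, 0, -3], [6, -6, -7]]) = [[3, 6], [0, -6], [-3, -7]]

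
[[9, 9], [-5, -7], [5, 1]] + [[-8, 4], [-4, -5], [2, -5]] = [[1, 13], [-9, -12], [7, -4]]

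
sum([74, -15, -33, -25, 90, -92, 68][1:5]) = slice → [-15, -33, -25, 90]
(-15) + (-33) + (-25) + 90
= 17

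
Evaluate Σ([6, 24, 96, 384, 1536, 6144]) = 8190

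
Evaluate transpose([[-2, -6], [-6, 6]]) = [[-2, -6], [-6, 6]]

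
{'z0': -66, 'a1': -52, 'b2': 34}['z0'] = -66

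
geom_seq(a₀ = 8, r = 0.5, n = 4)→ [8.0, 4.0, 2.0, 1.0]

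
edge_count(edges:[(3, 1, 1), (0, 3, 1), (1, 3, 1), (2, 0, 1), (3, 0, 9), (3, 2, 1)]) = 6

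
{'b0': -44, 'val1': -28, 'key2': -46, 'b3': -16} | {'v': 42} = {'b0': -44, 'val1': -28, 'key2': -46, 'b3': -16, 'v': 42}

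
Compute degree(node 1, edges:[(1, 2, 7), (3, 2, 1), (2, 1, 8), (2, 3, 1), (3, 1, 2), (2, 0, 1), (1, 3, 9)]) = incident: (1,2), (2,1), (3,1), (1,3)
= 4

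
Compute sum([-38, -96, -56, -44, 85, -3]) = (-38) + (-96) + (-56) + (-44) + 85 + (-3)
= -152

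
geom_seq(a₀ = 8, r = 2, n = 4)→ [8, 16, 32, 64]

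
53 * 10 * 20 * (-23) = -243800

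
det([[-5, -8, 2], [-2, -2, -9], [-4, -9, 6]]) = 101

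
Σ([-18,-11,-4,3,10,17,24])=(-18) + (-11) + (-4) + 3 + 10 + 17 + 24
= 21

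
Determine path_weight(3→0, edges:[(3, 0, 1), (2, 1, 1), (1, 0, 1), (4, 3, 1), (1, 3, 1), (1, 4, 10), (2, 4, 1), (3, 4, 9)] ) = 1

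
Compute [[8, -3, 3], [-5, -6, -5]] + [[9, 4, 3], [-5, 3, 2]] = [[17, 1, 6], [-10, -3, -3]]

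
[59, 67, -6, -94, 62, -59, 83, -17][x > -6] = keep x where x > -6: 59✓, 67✓, -6✗, -94✗, 62✓, -59✗, 83✓, -17✗
= [59, 67, 62, 83]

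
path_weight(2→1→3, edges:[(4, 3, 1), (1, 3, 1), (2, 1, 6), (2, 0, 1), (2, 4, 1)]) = w(2→1)=6 + w(1→3)=1
= 7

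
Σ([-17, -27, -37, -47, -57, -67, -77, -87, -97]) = (-17) + (-27) + (-37) + (-47) + (-57) + (-67) + (-77) + (-87) + (-97)
= -513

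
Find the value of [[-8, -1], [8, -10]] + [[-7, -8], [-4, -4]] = [[-15, -9], [4, -14]]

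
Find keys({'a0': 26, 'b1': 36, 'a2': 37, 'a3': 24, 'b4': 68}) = ['a0', 'b1', 'a2', 'a3', 'b4']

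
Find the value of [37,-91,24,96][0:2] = [37, -91]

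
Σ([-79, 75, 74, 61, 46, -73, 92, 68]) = (-79) + 75 + 74 + 61 + 46 + (-73) + 92 + 68
= 264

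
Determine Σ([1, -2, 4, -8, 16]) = 1 + -2 + 4 + -8 + 16
= 11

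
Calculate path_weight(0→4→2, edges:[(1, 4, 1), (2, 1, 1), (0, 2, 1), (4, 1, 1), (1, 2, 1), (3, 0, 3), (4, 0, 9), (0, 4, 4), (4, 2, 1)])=5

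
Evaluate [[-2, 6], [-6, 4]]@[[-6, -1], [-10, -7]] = [[-48, -40], [-4, -22]]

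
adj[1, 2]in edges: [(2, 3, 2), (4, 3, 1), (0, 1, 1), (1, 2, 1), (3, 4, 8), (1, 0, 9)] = 1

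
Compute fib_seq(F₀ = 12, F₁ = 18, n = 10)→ [12, 18, 30, 48, 78, 126, 204, 330, 534, 864]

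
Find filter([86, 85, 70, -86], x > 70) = [86, 85]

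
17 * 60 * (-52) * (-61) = 3235440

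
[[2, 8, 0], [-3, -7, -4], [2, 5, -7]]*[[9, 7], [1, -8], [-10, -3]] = [[26, -50], [6, 47], [93, -5]]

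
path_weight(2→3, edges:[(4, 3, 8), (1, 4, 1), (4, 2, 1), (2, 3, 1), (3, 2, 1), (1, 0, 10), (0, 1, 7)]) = w(2→3)=1
= 1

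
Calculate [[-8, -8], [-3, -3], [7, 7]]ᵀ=[[-8, -3, 7], [-8, -3, 7]]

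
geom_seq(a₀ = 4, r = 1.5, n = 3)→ a_0 = 4*1.5^0 = 4.0
a_1 = 4*1.5^1 = 6.0
a_2 = 4*1.5^2 = 9.0
= [4.0, 6.0, 9.0]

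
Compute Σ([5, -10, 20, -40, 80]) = 55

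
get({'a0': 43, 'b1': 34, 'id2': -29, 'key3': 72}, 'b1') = 34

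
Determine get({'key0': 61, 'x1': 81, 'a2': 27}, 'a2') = 27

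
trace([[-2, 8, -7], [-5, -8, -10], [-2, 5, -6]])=-16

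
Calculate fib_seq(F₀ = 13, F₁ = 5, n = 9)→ [13, 5, 18, 23, 41, 64, 105, 169, 274]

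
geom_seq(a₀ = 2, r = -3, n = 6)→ [2, -6, 18, -54, 162, -486]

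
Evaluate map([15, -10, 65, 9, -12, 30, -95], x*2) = 15*2=30, -10*2=-20, 65*2=130, 9*2=18, -12*2=-24, 30*2=60, -95*2=-190
= [30, -20, 130, 18, -24, 60, -190]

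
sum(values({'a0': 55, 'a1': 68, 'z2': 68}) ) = 191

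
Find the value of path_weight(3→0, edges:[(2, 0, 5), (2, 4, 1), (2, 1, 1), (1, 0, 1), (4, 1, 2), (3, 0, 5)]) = w(3→0)=5
= 5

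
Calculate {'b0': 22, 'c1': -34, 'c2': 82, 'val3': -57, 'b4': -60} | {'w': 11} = {'b0': 22, 'c1': -34, 'c2': 82, 'val3': -57, 'b4': -60, 'w': 11}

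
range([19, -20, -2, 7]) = 39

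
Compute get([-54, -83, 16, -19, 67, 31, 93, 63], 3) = -19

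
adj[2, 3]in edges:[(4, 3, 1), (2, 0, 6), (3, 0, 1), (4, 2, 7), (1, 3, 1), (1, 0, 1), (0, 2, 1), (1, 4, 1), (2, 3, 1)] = 1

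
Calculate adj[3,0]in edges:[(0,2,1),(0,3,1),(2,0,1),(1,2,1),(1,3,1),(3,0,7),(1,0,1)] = 7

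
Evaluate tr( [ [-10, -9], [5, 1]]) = -9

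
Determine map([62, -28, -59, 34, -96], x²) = (62)²=3844, (-28)²=784, (-59)²=3481, (34)²=1156, (-96)²=9216
= [3844, 784, 3481, 1156, 9216]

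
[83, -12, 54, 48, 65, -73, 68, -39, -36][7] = -39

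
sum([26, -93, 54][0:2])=-67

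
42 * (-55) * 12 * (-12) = 332640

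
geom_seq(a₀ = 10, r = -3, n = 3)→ a_0 = 10*(-3)^0 = 10
a_1 = 10*(-3)^1 = -30
a_2 = 10*(-3)^2 = 90
= [10, -30, 90]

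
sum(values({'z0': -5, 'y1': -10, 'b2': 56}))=41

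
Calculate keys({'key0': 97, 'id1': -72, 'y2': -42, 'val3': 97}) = ['key0', 'id1', 'y2', 'val3']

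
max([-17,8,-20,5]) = 8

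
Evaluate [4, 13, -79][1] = 13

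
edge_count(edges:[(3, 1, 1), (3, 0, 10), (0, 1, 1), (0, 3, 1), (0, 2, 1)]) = 5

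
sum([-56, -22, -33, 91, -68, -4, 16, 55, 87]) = 66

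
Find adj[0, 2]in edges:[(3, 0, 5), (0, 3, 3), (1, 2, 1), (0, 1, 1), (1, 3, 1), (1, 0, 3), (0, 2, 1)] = 1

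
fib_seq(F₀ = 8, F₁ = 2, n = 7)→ F_2 = F_1 + F_0 = 10
F_3 = F_2 + F_1 = 12
F_4 = F_3 + F_2 = 22
...
= [8, 2, 10, 12, 22, 34, 56]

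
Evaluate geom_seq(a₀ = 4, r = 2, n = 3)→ [4, 8, 16]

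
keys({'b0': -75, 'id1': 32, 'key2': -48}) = ['b0', 'id1', 'key2']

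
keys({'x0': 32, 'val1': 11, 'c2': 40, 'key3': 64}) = ['x0', 'val1', 'c2', 'key3']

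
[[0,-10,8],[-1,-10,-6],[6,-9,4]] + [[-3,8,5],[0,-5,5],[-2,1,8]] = [[-3, -2, 13], [-1, -15, -1], [4, -8, 12]]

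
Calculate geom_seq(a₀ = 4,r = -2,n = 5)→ a_0 = 4*(-2)^0 = 4
a_1 = 4*(-2)^1 = -8
a_2 = 4*(-2)^2 = 16
...
= [4, -8, 16, -32, 64]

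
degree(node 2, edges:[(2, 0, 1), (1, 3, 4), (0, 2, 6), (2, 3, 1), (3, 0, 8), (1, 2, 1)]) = 4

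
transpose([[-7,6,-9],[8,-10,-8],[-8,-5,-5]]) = [[-7, 8, -8], [6, -10, -5], [-9, -8, -5]]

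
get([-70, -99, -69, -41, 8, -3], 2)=-69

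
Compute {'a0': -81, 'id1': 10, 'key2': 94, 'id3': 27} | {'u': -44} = {'a0': -81, 'id1': 10, 'key2': 94, 'id3': 27, 'u': -44}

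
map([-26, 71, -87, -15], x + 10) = [-16, 81, -77, -5]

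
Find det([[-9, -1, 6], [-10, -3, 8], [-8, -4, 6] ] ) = (1)*(-9)*det([[-3, 8], [-4, 6]]) + (-1)*(-1)*det([[-10, 8], [-8, 6]]) + (1)*(6)*det([[-10, -3], [-8, -4]])
= -126 + 4 + 96
= -26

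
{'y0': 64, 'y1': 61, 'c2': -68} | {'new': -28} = {'y0': 64, 'y1': 61, 'c2': -68, 'new': -28}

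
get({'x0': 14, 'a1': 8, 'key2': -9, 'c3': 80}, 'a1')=8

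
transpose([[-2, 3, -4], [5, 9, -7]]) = [[-2, 5], [3, 9], [-4, -7]]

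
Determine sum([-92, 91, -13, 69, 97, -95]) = 57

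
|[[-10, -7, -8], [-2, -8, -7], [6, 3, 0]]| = -252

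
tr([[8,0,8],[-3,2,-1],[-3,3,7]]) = diagonal: 8 + 2 + 7
= 17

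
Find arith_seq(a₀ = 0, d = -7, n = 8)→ a_0 = 0 + 0*-7 = 0
a_1 = 0 + 1*-7 = -7
a_2 = 0 + 2*-7 = -14
...
= [0, -7, -14, -21, -28, -35, -42, -49]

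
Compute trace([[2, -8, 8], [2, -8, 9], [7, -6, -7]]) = -13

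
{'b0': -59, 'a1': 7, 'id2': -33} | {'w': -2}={'b0': -59, 'a1': 7, 'id2': -33, 'w': -2}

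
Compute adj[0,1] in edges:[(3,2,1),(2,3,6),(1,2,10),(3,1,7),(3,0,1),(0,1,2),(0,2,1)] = 2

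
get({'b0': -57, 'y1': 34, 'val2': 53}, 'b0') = -57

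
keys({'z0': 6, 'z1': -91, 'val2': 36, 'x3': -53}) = ['z0', 'z1', 'val2', 'x3']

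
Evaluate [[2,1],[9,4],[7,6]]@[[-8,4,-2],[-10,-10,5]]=C[0][0] = (2)*(-8) + (1)*(-10) = -26
C[0][1] = (2)*(4) + (1)*(-10) = -2
C[0][2] = (2)*(-2) + (1)*(5) = 1
C[1][0] = (9)*(-8) + (4)*(-10) = -112
C[1][1] = (9)*(4) + (4)*(-10) = -4
C[1][2] = (9)*(-2) + (4)*(5) = 2
... (3 more cells)
= [[-26, -2, 1], [-112, -4, 2], [-116, -32, 16]]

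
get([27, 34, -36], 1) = 34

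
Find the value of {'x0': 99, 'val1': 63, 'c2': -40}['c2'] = -40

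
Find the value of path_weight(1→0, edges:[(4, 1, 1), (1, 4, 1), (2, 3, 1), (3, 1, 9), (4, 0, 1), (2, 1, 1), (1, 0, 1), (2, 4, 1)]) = 1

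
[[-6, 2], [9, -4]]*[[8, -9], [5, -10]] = C[0][0] = (-6)*(8) + (2)*(5) = -38
C[0][1] = (-6)*(-9) + (2)*(-10) = 34
C[1][0] = (9)*(8) + (-4)*(5) = 52
C[1][1] = (9)*(-9) + (-4)*(-10) = -41
= [[-38, 34], [52, -41]]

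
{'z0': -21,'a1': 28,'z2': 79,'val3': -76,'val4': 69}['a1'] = 28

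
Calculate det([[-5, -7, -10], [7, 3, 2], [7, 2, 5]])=162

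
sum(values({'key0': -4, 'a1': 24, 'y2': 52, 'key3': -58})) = (-4) + 24 + 52 + (-58)
= 14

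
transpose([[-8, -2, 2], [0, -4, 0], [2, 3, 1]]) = [[-8, 0, 2], [-2, -4, 3], [2, 0, 1]]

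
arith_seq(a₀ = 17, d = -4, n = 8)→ [17, 13, 9, 5, 1, -3, -7, -11]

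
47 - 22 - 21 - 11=-7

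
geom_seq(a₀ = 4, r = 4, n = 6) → [4, 16, 64, 256, 1024, 4096]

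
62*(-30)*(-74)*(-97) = -13351080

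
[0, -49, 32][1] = -49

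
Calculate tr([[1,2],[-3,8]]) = 9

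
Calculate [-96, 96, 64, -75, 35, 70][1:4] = [96, 64, -75]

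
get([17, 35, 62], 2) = 62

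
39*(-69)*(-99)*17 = 4528953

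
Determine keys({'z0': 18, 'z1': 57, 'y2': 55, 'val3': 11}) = ['z0', 'z1', 'y2', 'val3']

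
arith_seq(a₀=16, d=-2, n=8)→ a_0 = 16 + 0*-2 = 16
a_1 = 16 + 1*-2 = 14
a_2 = 16 + 2*-2 = 12
...
= [16, 14, 12, 10, 8, 6, 4, 2]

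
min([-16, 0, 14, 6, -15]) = -16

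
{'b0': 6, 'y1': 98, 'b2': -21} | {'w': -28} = {'b0': 6, 'y1': 98, 'b2': -21, 'w': -28}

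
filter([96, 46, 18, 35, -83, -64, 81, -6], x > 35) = [96, 46, 81]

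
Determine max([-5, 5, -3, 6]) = 6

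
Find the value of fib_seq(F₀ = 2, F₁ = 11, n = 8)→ F_2 = F_1 + F_0 = 13
F_3 = F_2 + F_1 = 24
F_4 = F_3 + F_2 = 37
...
= [2, 11, 13, 24, 37, 61, 98, 159]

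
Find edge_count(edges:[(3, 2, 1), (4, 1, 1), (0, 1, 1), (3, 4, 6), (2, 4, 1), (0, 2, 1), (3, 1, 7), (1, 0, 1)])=8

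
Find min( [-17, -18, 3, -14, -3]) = -18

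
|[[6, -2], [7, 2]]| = 26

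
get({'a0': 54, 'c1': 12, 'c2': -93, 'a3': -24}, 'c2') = -93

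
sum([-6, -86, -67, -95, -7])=-261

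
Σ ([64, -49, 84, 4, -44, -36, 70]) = 64 + (-49) + 84 + 4 + (-44) + (-36) + 70
= 93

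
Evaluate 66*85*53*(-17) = -5054610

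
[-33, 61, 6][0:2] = [-33, 61]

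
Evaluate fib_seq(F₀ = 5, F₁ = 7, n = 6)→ F_2 = F_1 + F_0 = 12
F_3 = F_2 + F_1 = 19
F_4 = F_3 + F_2 = 31
...
= [5, 7, 12, 19, 31, 50]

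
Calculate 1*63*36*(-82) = -185976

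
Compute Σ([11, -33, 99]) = 77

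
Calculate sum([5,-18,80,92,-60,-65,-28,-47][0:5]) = 99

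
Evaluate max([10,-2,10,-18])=10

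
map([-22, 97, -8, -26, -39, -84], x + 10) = -22+10=-12, 97+10=107, -8+10=2, -26+10=-16, -39+10=-29, -84+10=-74
= [-12, 107, 2, -16, -29, -74]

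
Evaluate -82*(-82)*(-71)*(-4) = 1909616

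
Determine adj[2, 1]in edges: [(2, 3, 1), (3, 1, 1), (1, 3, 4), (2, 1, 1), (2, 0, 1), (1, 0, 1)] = 1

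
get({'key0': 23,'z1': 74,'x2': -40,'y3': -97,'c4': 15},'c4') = 15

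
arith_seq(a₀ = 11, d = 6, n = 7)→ a_0 = 11 + 0*6 = 11
a_1 = 11 + 1*6 = 17
a_2 = 11 + 2*6 = 23
...
= [11, 17, 23, 29, 35, 41, 47]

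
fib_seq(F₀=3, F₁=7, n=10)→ [3, 7, 10, 17, 27, 44, 71, 115, 186, 301]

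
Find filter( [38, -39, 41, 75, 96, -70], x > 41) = [75, 96]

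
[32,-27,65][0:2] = [32, -27]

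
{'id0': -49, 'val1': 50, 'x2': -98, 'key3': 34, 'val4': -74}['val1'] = 50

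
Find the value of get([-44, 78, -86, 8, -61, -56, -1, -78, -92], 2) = -86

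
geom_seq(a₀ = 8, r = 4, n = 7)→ a_0 = 8*4^0 = 8
a_1 = 8*4^1 = 32
a_2 = 8*4^2 = 128
...
= [8, 32, 128, 512, 2048, 8192, 32768]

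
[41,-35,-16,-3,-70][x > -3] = [41]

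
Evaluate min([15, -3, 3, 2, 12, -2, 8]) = -3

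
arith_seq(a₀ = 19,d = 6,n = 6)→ [19, 25, 31, 37, 43, 49]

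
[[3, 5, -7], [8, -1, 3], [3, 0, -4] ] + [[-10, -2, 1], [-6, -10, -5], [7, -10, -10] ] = [[-7, 3, -6], [2, -11, -2], [10, -10, -14]]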